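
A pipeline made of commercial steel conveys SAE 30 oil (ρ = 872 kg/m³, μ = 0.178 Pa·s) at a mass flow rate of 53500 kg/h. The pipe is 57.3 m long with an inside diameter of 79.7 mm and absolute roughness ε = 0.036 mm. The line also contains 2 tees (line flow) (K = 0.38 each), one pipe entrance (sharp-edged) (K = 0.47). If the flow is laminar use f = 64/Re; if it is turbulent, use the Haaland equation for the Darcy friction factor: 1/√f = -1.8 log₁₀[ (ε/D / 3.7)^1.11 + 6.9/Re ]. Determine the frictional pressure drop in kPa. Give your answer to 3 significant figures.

ṁ = 53500 kg/h = 53500/3600 = 14.86 kg/s.
A = πD²/4 = π(0.0797)²/4 = 0.004989 m²; mean velocity V = ṁ/(ρA) = 14.86/(872 · 0.004989) = 3.416 m/s.
Reynolds number Re = ρVD/μ = 872 · 3.416 · 0.0797 / 0.178 = 1334.
Re < 2300 → laminar flow, so f = 64/Re = 64/1334 = 0.04798 (the turbulent correlation is not needed).
Total minor-loss coefficient ΣK = 2·0.38 + 1·0.47 = 1.23.
ΔP = [f·L/D + ΣK]·(ρV²/2) = [0.04798·57.3/0.0797 + 1.23]·(872·3.416²/2) = [34.5 + 1.23]·5088 = 1.818e+05 Pa.
ΔP = 1.818e+05 Pa = 182 kPa.

ΔP ≈ 182 kPa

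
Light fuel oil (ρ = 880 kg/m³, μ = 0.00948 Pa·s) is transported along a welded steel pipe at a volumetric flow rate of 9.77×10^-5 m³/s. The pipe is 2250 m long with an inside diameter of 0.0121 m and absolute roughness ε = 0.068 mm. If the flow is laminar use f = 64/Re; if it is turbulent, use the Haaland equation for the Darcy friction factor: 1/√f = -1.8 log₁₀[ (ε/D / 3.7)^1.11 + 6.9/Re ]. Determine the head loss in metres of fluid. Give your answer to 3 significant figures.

h_f ≈ 459 m

Cross-sectional area A = πD²/4 = π(0.0121)²/4 = 0.000115 m²; mean velocity V = Q/A = 9.77e-05/0.000115 = 0.8496 m/s.
Reynolds number Re = ρVD/μ = 880 · 0.8496 · 0.0121 / 0.00948 = 954.3.
Re < 2300 → laminar flow, so f = 64/Re = 64/954.3 = 0.06706 (the turbulent correlation is not needed).
Darcy-Weisbach: ΔP = f(L/D)(ρV²/2) = 0.06706·(2250/0.0121)·(880·0.8496²/2) = 0.06706·1.86e+05·317.6 = 3.961e+06 Pa.
Head loss h_f = ΔP/(ρg) = 3.961e+06/(880·9.81) = 459 m.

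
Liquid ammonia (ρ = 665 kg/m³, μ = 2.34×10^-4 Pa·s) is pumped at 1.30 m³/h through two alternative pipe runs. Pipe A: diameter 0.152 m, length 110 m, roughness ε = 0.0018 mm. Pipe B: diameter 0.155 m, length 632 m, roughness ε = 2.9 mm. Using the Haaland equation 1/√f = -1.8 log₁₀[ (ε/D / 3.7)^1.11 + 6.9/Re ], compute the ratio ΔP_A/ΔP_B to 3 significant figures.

Pipe A: V = Q/A = 0.0003611/0.01815 = 0.0199 m/s; Re = 8596; ε/D = 1.18e-05; Haaland → f = 0.03222; ΔP_A = f(L/D)(ρV²/2) = 3.07 Pa.
Pipe B: V = Q/A = 0.0003611/0.01887 = 0.01914 m/s; Re = 8430; ε/D = 0.0187; Haaland → f = 0.05191; ΔP_B = f(L/D)(ρV²/2) = 25.78 Pa.
ΔP_A/ΔP_B = 3.07/25.78 = 0.119.

ΔP_A/ΔP_B ≈ 0.119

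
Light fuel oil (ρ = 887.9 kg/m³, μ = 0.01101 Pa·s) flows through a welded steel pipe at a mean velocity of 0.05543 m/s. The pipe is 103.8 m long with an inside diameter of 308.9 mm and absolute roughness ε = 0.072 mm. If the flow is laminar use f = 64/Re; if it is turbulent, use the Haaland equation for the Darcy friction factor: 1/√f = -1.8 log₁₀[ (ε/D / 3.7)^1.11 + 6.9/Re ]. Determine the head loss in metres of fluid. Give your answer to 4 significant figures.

h_f ≈ 0.002439 m

Reynolds number Re = ρVD/μ = 887.9 · 0.05543 · 0.3089 / 0.011 = 1381.
Re < 2300 → laminar flow, so f = 64/Re = 64/1381 = 0.04635 (the turbulent correlation is not needed).
Darcy-Weisbach: ΔP = f(L/D)(ρV²/2) = 0.04635·(103.8/0.3089)·(887.9·0.05543²/2) = 0.04635·336·1.364 = 21.24 Pa.
Head loss h_f = ΔP/(ρg) = 21.24/(887.9·9.81) = 0.002439 m.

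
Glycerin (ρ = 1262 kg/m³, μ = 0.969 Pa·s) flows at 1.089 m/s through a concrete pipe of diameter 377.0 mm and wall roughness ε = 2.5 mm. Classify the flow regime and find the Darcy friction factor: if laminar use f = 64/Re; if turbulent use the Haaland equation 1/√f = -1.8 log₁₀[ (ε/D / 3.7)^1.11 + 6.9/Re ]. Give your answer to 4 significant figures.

Re = ρVD/μ = 1262·1.089·0.377/0.969 = 534.7.
Re < 2300 → laminar, so f = 64/Re = 0.1197 (roughness is irrelevant in laminar flow).

f ≈ 0.1197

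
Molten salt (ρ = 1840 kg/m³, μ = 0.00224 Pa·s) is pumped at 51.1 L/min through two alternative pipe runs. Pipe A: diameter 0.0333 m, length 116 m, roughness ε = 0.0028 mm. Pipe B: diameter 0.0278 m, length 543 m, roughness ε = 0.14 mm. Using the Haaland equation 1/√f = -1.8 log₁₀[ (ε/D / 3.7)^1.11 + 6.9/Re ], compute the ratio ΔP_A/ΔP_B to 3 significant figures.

ΔP_A/ΔP_B ≈ 0.0633

Pipe A: V = Q/A = 0.0008517/0.0008709 = 0.9779 m/s; Re = 2.675e+04; ε/D = 8.41e-05; Haaland → f = 0.02412; ΔP_A = f(L/D)(ρV²/2) = 7.393e+04 Pa.
Pipe B: V = Q/A = 0.0008517/0.000607 = 1.403 m/s; Re = 3.204e+04; ε/D = 0.00504; Haaland → f = 0.03299; ΔP_B = f(L/D)(ρV²/2) = 1.167e+06 Pa.
ΔP_A/ΔP_B = 7.393e+04/1.167e+06 = 0.0633.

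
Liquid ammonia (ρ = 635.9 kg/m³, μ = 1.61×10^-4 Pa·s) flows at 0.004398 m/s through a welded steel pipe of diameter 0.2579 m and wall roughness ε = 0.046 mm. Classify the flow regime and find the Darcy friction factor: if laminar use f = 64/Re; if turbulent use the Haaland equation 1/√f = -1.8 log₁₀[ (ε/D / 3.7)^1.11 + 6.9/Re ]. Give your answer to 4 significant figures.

Re = ρVD/μ = 635.9·0.004398·0.2579/0.000161 = 4480.
Re > 4000 → turbulent. ε/D = 4.6e-05/0.2579 = 0.000178; Haaland: 1/√f = -1.8 log₁₀[1.62e-05 + 0.00154] = 5.054, so f = 0.03915.

f ≈ 0.03915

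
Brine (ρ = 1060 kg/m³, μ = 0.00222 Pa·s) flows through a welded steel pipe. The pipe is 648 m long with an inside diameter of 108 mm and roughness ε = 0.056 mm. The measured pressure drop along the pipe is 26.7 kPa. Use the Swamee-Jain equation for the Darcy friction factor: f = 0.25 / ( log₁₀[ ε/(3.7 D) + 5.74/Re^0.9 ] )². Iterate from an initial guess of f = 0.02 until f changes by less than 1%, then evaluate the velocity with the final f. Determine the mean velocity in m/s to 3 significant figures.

Rearranging Darcy-Weisbach: V = √(2·ΔP·D/(f·L·ρ)). With ε/D = 5.6e-05/0.108 = 0.000519, iterate starting from f = 0.02:
  f = 0.02 → V = √(2·2.67e+04·0.108/(0.02·648·1060)) = 0.6479 m/s; Re = ρVD/μ = 3.341e+04; f → 0.02437
  f = 0.02437 → V = 0.5869 m/s; Re = 3.027e+04; f → 0.02484
  f = 0.02484 → V = 0.5814 m/s; Re = 2.998e+04; f → 0.02489
Converged (Δf/f < 1%). With the final f = 0.02489: V = √(2·2.67e+04·0.108/(0.02489·648·1060)) = 0.5808 m/s.

V ≈ 0.581 m/s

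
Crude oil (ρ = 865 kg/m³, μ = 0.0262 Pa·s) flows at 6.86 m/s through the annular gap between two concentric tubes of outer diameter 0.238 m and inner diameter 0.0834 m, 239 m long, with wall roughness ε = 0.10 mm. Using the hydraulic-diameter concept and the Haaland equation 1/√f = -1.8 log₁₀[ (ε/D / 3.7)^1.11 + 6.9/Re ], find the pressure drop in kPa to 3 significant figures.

Hydraulic diameter D_h = 4A/P = D_o - D_i = 0.238 - 0.0834 = 0.1546 m.
Re = ρVD_h/μ = 865·6.86·0.1546/0.0262 = 3.501e+04.
ε/D_h = 0.0001/0.1546 = 0.000647; Haaland gives 1/√f = -1.8 log₁₀[6.75e-05+0.000197] = 6.439, so f = 0.02412.
ΔP = f(L/D_h)(ρV²/2) = 0.02412·239/0.1546·2.035e+04 = 7.588e+05 Pa.
ΔP = 759 kPa.

ΔP ≈ 759 kPa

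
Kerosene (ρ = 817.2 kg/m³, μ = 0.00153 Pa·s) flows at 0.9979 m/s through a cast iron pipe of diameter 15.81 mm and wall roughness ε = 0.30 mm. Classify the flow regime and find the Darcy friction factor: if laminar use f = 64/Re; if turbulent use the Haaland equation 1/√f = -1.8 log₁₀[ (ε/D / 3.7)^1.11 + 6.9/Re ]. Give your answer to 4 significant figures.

f ≈ 0.05214

Re = ρVD/μ = 817.2·0.9979·0.01581/0.00153 = 8427.
Re > 4000 → turbulent. ε/D = 0.0003/0.01581 = 0.019; Haaland: 1/√f = -1.8 log₁₀[0.00287 + 0.000819] = 4.379, so f = 0.05214.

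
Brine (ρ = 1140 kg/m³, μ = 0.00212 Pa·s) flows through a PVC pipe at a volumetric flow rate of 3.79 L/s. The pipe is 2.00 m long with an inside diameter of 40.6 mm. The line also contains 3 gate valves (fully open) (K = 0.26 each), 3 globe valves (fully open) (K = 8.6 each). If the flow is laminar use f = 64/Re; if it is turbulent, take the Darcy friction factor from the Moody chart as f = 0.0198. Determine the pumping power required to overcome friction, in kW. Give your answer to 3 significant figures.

Q = 3.79 L/s = 3.79/1000 = 0.00379 m³/s.
Cross-sectional area A = πD²/4 = π(0.0406)²/4 = 0.001295 m²; mean velocity V = Q/A = 0.00379/0.001295 = 2.928 m/s.
Reynolds number Re = ρVD/μ = 1140 · 2.928 · 0.0406 / 0.00212 = 6.391e+04.
Re > 4000 → turbulent; use the Moody-chart value f = 0.0198.
Total minor-loss coefficient ΣK = 3·0.26 + 3·8.6 = 26.6.
ΔP = [f·L/D + ΣK]·(ρV²/2) = [0.0198·2/0.0406 + 26.6]·(1140·2.928²/2) = [0.9754 + 26.6]·4885 = 1.346e+05 Pa.
Pumping power P = QΔP = 0.00379·1.346e+05 = 510.2 W = 0.510 kW.

P ≈ 0.510 kW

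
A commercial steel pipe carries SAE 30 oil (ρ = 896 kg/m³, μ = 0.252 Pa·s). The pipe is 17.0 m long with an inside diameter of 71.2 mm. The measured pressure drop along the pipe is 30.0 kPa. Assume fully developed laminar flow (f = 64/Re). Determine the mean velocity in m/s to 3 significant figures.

V ≈ 1.11 m/s

For laminar flow, f = 64/Re with Re = ρVD/μ, so Darcy-Weisbach reduces to ΔP = 32μLV/D². Solving for V: V = ΔP·D²/(32μL) = 3e+04·(0.0712)²/(32·0.252·17) = 1.109 m/s.
Check: Re = ρVD/μ = 896·1.109·0.0712/0.252 = 280.8 < 2300, so the laminar assumption holds.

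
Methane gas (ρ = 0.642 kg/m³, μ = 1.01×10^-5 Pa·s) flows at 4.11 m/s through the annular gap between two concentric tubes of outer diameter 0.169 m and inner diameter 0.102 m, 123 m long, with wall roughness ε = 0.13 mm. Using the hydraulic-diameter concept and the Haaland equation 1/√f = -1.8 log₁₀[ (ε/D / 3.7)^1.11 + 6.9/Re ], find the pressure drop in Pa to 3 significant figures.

ΔP ≈ 299 Pa

Hydraulic diameter D_h = 4A/P = D_o - D_i = 0.169 - 0.102 = 0.067 m.
Re = ρVD_h/μ = 0.642·4.11·0.067/1.01e-05 = 1.75e+04.
ε/D_h = 0.00013/0.067 = 0.00194; Haaland gives 1/√f = -1.8 log₁₀[0.000228+0.000394] = 5.77, so f = 0.03003.
ΔP = f(L/D_h)(ρV²/2) = 0.03003·123/0.067·5.422 = 299 Pa.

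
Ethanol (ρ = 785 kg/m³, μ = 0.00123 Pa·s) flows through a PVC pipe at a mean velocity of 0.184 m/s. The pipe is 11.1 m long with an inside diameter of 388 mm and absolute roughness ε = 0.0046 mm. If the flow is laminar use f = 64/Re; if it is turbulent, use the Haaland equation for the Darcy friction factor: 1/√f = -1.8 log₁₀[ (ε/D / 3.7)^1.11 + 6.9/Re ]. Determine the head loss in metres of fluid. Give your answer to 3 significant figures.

h_f ≈ 0.00105 m

Reynolds number Re = ρVD/μ = 785 · 0.184 · 0.388 / 0.00123 = 4.556e+04.
Re > 4000 → turbulent. Relative roughness ε/D = 4.6e-06/0.388 = 1.19e-05. Haaland: 1/√f = -1.8 log₁₀[(1.19e-05/3.7)^1.11 + 6.9/4.556e+04] = -1.8 log₁₀[7.97e-07 + 0.000151] = 6.871, so f = 0.02118.
Darcy-Weisbach: ΔP = f(L/D)(ρV²/2) = 0.02118·(11.1/0.388)·(785·0.184²/2) = 0.02118·28.61·13.29 = 8.051 Pa.
Head loss h_f = ΔP/(ρg) = 8.051/(785·9.81) = 0.00105 m.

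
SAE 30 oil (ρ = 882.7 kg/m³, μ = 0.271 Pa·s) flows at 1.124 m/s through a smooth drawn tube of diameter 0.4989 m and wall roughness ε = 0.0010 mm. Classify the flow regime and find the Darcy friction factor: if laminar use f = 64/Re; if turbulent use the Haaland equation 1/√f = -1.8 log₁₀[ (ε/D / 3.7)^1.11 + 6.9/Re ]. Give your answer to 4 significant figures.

f ≈ 0.03504

Re = ρVD/μ = 882.7·1.124·0.4989/0.271 = 1827.
Re < 2300 → laminar, so f = 64/Re = 0.03504 (roughness is irrelevant in laminar flow).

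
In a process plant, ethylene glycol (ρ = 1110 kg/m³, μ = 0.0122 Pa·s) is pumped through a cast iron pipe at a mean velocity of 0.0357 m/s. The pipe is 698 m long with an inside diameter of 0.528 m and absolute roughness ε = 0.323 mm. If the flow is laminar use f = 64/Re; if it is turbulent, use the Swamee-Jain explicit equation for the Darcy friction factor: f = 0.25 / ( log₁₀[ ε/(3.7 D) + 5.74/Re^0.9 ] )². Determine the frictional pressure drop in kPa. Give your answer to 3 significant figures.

Reynolds number Re = ρVD/μ = 1110 · 0.0357 · 0.528 / 0.0122 = 1715.
Re < 2300 → laminar flow, so f = 64/Re = 64/1715 = 0.03732 (the turbulent correlation is not needed).
Darcy-Weisbach: ΔP = f(L/D)(ρV²/2) = 0.03732·(698/0.528)·(1110·0.0357²/2) = 0.03732·1322·0.7073 = 34.9 Pa.
ΔP = 34.9 Pa = 0.0349 kPa.

ΔP ≈ 0.0349 kPa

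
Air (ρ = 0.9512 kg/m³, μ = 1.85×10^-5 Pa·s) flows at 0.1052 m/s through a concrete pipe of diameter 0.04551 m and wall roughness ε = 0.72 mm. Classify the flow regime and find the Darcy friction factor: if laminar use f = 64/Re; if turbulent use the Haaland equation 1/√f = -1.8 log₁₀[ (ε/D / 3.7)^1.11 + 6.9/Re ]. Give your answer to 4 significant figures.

f ≈ 0.2600

Re = ρVD/μ = 0.9512·0.1052·0.04551/1.85e-05 = 246.2.
Re < 2300 → laminar, so f = 64/Re = 0.26 (roughness is irrelevant in laminar flow).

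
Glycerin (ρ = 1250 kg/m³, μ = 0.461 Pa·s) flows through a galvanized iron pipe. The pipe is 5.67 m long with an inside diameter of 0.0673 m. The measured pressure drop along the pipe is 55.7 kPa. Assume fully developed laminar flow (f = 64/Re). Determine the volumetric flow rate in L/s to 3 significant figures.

For laminar flow, f = 64/Re with Re = ρVD/μ, so Darcy-Weisbach reduces to ΔP = 32μLV/D². Solving for V: V = ΔP·D²/(32μL) = 5.57e+04·(0.0673)²/(32·0.461·5.67) = 3.016 m/s.
Check: Re = ρVD/μ = 1250·3.016·0.0673/0.461 = 550.4 < 2300, so the laminar assumption holds.
Q = V·A = 3.016·(π/4·0.0673²) = 0.01073 m³/s = 10.7 L/s.

Q ≈ 10.7 L/s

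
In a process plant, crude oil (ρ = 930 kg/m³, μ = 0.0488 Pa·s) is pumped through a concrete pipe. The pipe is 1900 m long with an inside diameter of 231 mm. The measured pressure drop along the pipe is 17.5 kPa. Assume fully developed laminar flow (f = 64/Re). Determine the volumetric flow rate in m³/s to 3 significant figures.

For laminar flow, f = 64/Re with Re = ρVD/μ, so Darcy-Weisbach reduces to ΔP = 32μLV/D². Solving for V: V = ΔP·D²/(32μL) = 1.75e+04·(0.231)²/(32·0.0488·1900) = 0.3147 m/s.
Check: Re = ρVD/μ = 930·0.3147·0.231/0.0488 = 1386 < 2300, so the laminar assumption holds.
Q = V·A = 0.3147·(π/4·0.231²) = 0.01319 m³/s = 0.0132 m³/s.

Q ≈ 0.0132 m³/s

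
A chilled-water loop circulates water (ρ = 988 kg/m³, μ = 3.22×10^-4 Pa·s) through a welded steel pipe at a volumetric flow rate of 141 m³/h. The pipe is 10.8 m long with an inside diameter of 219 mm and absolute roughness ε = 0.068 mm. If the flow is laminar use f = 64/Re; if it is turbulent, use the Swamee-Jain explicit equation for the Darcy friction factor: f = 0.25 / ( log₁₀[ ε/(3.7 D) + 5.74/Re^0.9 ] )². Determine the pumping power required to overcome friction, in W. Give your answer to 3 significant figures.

Q = 141 m³/h = 141/3600 = 0.03917 m³/s.
Cross-sectional area A = πD²/4 = π(0.219)²/4 = 0.03767 m²; mean velocity V = Q/A = 0.03917/0.03767 = 1.04 m/s.
Reynolds number Re = ρVD/μ = 988 · 1.04 · 0.219 / 0.000322 = 6.987e+05.
Re > 4000 → turbulent. Relative roughness ε/D = 6.8e-05/0.219 = 0.000311. Swamee-Jain: f = 0.25/(log₁₀[0.000311/3.7 + 5.74/6.987e+05^0.9])² = 0.25/(log₁₀[8.39e-05 + 3.16e-05])² = 0.25/(-3.938)² = 0.01612.
Darcy-Weisbach: ΔP = f(L/D)(ρV²/2) = 0.01612·(10.8/0.219)·(988·1.04²/2) = 0.01612·49.32·534.1 = 424.7 Pa.
Pumping power P = QΔP = 0.03917·424.7 = 16.63 W = 16.6 W.

P ≈ 16.6 W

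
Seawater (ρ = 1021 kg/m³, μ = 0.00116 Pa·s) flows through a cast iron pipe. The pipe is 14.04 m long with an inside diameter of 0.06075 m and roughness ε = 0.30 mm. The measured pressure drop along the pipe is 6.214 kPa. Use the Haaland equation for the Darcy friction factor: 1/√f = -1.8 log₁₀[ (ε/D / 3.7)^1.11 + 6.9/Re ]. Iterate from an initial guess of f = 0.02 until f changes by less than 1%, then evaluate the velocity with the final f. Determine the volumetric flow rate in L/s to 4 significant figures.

Q ≈ 3.746 L/s

Rearranging Darcy-Weisbach: V = √(2·ΔP·D/(f·L·ρ)). With ε/D = 0.0003/0.06075 = 0.00494, iterate starting from f = 0.02:
  f = 0.02 → V = √(2·6214·0.06075/(0.02·14.04·1021)) = 1.623 m/s; Re = ρVD/μ = 8.677e+04; f → 0.0313
  f = 0.0313 → V = 1.297 m/s; Re = 6.936e+04; f → 0.03153
Converged (Δf/f < 1%). With the final f = 0.03153: V = √(2·6214·0.06075/(0.03153·14.04·1021)) = 1.292 m/s.
Q = V·A = 1.292·(π/4·0.06075²) = 0.003746 m³/s = 3.746 L/s.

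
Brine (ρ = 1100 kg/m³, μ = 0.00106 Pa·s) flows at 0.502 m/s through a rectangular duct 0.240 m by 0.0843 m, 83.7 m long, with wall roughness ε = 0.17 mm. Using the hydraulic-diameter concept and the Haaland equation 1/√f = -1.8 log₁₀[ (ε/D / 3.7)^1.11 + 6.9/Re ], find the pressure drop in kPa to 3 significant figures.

ΔP ≈ 2.23 kPa

Hydraulic diameter D_h = 4A/P = 4·(0.24·0.0843)/(2·(0.24+0.0843)) = 0.08093/0.6486 = 0.1248 m.
Re = ρVD_h/μ = 1100·0.502·0.1248/0.00106 = 6.5e+04.
ε/D_h = 0.00017/0.1248 = 0.00136; Haaland gives 1/√f = -1.8 log₁₀[0.000154+0.000106] = 6.452, so f = 0.02402.
ΔP = f(L/D_h)(ρV²/2) = 0.02402·83.7/0.1248·138.6 = 2234 Pa.
ΔP = 2.23 kPa.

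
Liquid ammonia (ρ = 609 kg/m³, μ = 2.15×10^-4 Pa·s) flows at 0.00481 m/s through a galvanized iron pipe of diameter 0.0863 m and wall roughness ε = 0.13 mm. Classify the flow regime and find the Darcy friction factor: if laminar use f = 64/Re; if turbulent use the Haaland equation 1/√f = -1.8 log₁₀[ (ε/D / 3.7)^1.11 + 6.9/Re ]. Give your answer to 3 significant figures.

Re = ρVD/μ = 609·0.00481·0.0863/0.000215 = 1176.
Re < 2300 → laminar, so f = 64/Re = 0.05443 (roughness is irrelevant in laminar flow).

f ≈ 0.0544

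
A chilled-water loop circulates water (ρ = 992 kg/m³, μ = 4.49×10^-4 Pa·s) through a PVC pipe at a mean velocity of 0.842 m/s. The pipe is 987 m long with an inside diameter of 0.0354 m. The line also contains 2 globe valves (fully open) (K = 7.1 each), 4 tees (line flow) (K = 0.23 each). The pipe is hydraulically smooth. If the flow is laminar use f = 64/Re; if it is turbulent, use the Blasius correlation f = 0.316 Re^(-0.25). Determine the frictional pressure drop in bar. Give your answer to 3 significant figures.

Reynolds number Re = ρVD/μ = 992 · 0.842 · 0.0354 / 0.000449 = 6.585e+04.
Re > 4000 → turbulent. Smooth-pipe (Blasius): f = 0.316 Re^(-0.25) = 0.316/(6.585e+04)^0.25 = 0.01973.
Total minor-loss coefficient ΣK = 2·7.1 + 4·0.23 = 15.1.
ΔP = [f·L/D + ΣK]·(ρV²/2) = [0.01973·987/0.0354 + 15.1]·(992·0.842²/2) = [550 + 15.1]·351.6 = 1.987e+05 Pa.
ΔP = 1.987e+05 Pa = 1.99 bar.

ΔP ≈ 1.99 bar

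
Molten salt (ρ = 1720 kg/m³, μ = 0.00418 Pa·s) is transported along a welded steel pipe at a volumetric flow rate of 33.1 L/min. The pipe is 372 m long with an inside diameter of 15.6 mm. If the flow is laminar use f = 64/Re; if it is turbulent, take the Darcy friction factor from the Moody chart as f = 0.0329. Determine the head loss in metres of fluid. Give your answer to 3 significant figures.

h_f ≈ 333 m

Q = 33.1 L/min = 33.1/60000 = 0.0005517 m³/s.
Cross-sectional area A = πD²/4 = π(0.0156)²/4 = 0.0001911 m²; mean velocity V = Q/A = 0.0005517/0.0001911 = 2.886 m/s.
Reynolds number Re = ρVD/μ = 1720 · 2.886 · 0.0156 / 0.00418 = 1.853e+04.
Re > 4000 → turbulent; use the Moody-chart value f = 0.0329.
Darcy-Weisbach: ΔP = f(L/D)(ρV²/2) = 0.0329·(372/0.0156)·(1720·2.886²/2) = 0.0329·2.385e+04·7164 = 5.621e+06 Pa.
Head loss h_f = ΔP/(ρg) = 5.621e+06/(1720·9.81) = 333 m.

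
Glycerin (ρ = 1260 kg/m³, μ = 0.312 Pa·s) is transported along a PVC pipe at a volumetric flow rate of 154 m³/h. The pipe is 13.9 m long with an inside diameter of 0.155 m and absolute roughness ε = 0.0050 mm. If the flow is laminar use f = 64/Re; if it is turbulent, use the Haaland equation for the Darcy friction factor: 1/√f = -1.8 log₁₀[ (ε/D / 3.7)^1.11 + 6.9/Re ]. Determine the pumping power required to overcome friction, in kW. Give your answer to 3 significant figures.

P ≈ 0.560 kW

Q = 154 m³/h = 154/3600 = 0.04278 m³/s.
Cross-sectional area A = πD²/4 = π(0.155)²/4 = 0.01887 m²; mean velocity V = Q/A = 0.04278/0.01887 = 2.267 m/s.
Reynolds number Re = ρVD/μ = 1260 · 2.267 · 0.155 / 0.312 = 1419.
Re < 2300 → laminar flow, so f = 64/Re = 64/1419 = 0.0451 (the turbulent correlation is not needed).
Darcy-Weisbach: ΔP = f(L/D)(ρV²/2) = 0.0451·(13.9/0.155)·(1260·2.267²/2) = 0.0451·89.68·3238 = 1.31e+04 Pa.
Pumping power P = QΔP = 0.04278·1.31e+04 = 560.2 W = 0.560 kW.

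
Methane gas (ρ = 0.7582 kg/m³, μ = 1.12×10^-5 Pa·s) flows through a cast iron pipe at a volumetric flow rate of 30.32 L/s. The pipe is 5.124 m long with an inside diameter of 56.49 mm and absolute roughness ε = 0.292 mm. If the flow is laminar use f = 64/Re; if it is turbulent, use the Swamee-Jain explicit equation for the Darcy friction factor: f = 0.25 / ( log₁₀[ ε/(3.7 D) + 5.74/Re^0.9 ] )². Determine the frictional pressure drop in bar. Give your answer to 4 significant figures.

Q = 30.32 L/s = 30.32/1000 = 0.03032 m³/s.
Cross-sectional area A = πD²/4 = π(0.05649)²/4 = 0.002506 m²; mean velocity V = Q/A = 0.03032/0.002506 = 12.1 m/s.
Reynolds number Re = ρVD/μ = 0.7582 · 12.1 · 0.05649 / 1.12e-05 = 4.626e+04.
Re > 4000 → turbulent. Relative roughness ε/D = 0.000292/0.05649 = 0.00517. Swamee-Jain: f = 0.25/(log₁₀[0.00517/3.7 + 5.74/4.626e+04^0.9])² = 0.25/(log₁₀[0.0014 + 0.000363])² = 0.25/(-2.754)² = 0.03295.
Darcy-Weisbach: ΔP = f(L/D)(ρV²/2) = 0.03295·(5.124/0.05649)·(0.7582·12.1²/2) = 0.03295·90.71·55.48 = 165.8 Pa.
ΔP = 165.8 Pa = 0.001658 bar.

ΔP ≈ 0.001658 bar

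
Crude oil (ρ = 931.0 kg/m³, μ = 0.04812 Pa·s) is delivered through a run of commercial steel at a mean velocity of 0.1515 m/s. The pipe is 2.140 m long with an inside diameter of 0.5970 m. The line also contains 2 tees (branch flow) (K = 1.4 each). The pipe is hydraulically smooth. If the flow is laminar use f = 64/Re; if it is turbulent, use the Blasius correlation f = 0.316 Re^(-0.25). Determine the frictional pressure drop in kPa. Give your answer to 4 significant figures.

Reynolds number Re = ρVD/μ = 931 · 0.1515 · 0.597 / 0.0481 = 1750.
Re < 2300 → laminar flow, so f = 64/Re = 64/1750 = 0.03657 (the turbulent correlation is not needed).
Total minor-loss coefficient ΣK = 2·1.4 = 2.8.
ΔP = [f·L/D + ΣK]·(ρV²/2) = [0.03657·2.14/0.597 + 2.8]·(931·0.1515²/2) = [0.1311 + 2.8]·10.68 = 31.32 Pa.
ΔP = 31.32 Pa = 0.03132 kPa.

ΔP ≈ 0.03132 kPa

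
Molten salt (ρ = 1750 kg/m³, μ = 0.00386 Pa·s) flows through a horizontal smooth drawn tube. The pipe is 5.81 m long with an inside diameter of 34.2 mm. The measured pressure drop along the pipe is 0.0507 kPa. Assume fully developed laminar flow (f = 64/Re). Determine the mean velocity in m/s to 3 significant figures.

V ≈ 0.0826 m/s

For laminar flow, f = 64/Re with Re = ρVD/μ, so Darcy-Weisbach reduces to ΔP = 32μLV/D². Solving for V: V = ΔP·D²/(32μL) = 50.7·(0.0342)²/(32·0.00386·5.81) = 0.08263 m/s.
Check: Re = ρVD/μ = 1750·0.08263·0.0342/0.00386 = 1281 < 2300, so the laminar assumption holds.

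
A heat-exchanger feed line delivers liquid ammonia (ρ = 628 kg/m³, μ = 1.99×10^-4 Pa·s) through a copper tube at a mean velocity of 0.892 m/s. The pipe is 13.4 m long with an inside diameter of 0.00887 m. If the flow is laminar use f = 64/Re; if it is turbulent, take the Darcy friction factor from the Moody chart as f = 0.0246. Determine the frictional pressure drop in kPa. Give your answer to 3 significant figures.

ΔP ≈ 9.28 kPa

Reynolds number Re = ρVD/μ = 628 · 0.892 · 0.00887 / 0.000199 = 2.497e+04.
Re > 4000 → turbulent; use the Moody-chart value f = 0.0246.
Darcy-Weisbach: ΔP = f(L/D)(ρV²/2) = 0.0246·(13.4/0.00887)·(628·0.892²/2) = 0.0246·1511·249.8 = 9285 Pa.
ΔP = 9285 Pa = 9.28 kPa.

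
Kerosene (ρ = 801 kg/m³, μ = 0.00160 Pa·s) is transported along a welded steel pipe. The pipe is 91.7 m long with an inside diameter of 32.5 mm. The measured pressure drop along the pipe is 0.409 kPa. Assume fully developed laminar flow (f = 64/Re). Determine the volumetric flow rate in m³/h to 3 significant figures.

For laminar flow, f = 64/Re with Re = ρVD/μ, so Darcy-Weisbach reduces to ΔP = 32μLV/D². Solving for V: V = ΔP·D²/(32μL) = 409·(0.0325)²/(32·0.0016·91.7) = 0.09201 m/s.
Check: Re = ρVD/μ = 801·0.09201·0.0325/0.0016 = 1497 < 2300, so the laminar assumption holds.
Q = V·A = 0.09201·(π/4·0.0325²) = 7.633e-05 m³/s = 0.275 m³/h.

Q ≈ 0.275 m³/h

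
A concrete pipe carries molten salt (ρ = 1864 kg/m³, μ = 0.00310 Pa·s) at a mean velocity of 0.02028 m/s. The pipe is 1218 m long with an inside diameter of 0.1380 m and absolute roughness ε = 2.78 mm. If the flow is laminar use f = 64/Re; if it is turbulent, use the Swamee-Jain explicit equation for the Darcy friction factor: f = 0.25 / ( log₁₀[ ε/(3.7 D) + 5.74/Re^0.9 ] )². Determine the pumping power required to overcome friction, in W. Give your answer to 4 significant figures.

P ≈ 0.03903 W

Reynolds number Re = ρVD/μ = 1864 · 0.02028 · 0.138 / 0.0031 = 1683.
Re < 2300 → laminar flow, so f = 64/Re = 64/1683 = 0.03803 (the turbulent correlation is not needed).
Darcy-Weisbach: ΔP = f(L/D)(ρV²/2) = 0.03803·(1218/0.138)·(1864·0.02028²/2) = 0.03803·8826·0.3833 = 128.7 Pa.
Q = V·A = 0.02028·0.01496 = 0.0003033 m³/s.
Pumping power P = QΔP = 0.0003033·128.7 = 0.039029 W = 0.03903 W.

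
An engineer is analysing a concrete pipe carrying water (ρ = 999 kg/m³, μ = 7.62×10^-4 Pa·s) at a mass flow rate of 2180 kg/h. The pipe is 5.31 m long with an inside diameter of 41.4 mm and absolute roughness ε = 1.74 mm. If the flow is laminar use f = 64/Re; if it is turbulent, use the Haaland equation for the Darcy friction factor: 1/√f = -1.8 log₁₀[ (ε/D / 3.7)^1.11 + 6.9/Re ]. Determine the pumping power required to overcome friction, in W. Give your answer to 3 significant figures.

P ≈ 0.530 W

ṁ = 2180 kg/h = 2180/3600 = 0.6056 kg/s.
A = πD²/4 = π(0.0414)²/4 = 0.001346 m²; mean velocity V = ṁ/(ρA) = 0.6056/(999 · 0.001346) = 0.4503 m/s.
Reynolds number Re = ρVD/μ = 999 · 0.4503 · 0.0414 / 0.000762 = 2.444e+04.
Re > 4000 → turbulent. Relative roughness ε/D = 0.00174/0.0414 = 0.042. Haaland: 1/√f = -1.8 log₁₀[(0.042/3.7)^1.11 + 6.9/2.444e+04] = -1.8 log₁₀[0.00694 + 0.000282] = 3.854, so f = 0.06732.
Darcy-Weisbach: ΔP = f(L/D)(ρV²/2) = 0.06732·(5.31/0.0414)·(999·0.4503²/2) = 0.06732·128.3·101.3 = 874.5 Pa.
Q = ṁ/ρ = 0.6056/999 = 0.0006062 m³/s.
Pumping power P = QΔP = 0.0006062·874.5 = 0.5301 W = 0.530 W.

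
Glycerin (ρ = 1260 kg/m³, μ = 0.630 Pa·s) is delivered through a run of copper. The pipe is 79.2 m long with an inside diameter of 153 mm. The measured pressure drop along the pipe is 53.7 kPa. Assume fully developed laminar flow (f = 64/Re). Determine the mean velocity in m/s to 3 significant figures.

V ≈ 0.787 m/s

For laminar flow, f = 64/Re with Re = ρVD/μ, so Darcy-Weisbach reduces to ΔP = 32μLV/D². Solving for V: V = ΔP·D²/(32μL) = 5.37e+04·(0.153)²/(32·0.63·79.2) = 0.7873 m/s.
Check: Re = ρVD/μ = 1260·0.7873·0.153/0.63 = 240.9 < 2300, so the laminar assumption holds.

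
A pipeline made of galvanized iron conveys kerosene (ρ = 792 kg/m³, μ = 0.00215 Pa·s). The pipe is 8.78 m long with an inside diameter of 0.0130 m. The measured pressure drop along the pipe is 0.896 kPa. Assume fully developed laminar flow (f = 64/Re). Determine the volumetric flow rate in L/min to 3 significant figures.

For laminar flow, f = 64/Re with Re = ρVD/μ, so Darcy-Weisbach reduces to ΔP = 32μLV/D². Solving for V: V = ΔP·D²/(32μL) = 896·(0.013)²/(32·0.00215·8.78) = 0.2507 m/s.
Check: Re = ρVD/μ = 792·0.2507·0.013/0.00215 = 1200 < 2300, so the laminar assumption holds.
Q = V·A = 0.2507·(π/4·0.013²) = 3.327e-05 m³/s = 2.00 L/min.

Q ≈ 2.00 L/min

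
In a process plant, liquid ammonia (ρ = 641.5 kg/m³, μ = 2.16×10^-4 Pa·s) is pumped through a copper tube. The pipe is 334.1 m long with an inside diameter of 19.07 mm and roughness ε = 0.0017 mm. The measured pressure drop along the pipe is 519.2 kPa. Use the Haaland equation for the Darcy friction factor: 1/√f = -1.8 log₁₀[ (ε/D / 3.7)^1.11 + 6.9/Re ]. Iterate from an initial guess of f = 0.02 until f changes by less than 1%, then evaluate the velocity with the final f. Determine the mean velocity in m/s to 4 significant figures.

Rearranging Darcy-Weisbach: V = √(2·ΔP·D/(f·L·ρ)). With ε/D = 1.7e-06/0.01907 = 8.91e-05, iterate starting from f = 0.02:
  f = 0.02 → V = √(2·5.192e+05·0.01907/(0.02·334.1·641.5)) = 2.149 m/s; Re = ρVD/μ = 1.217e+05; f → 0.01756
  f = 0.01756 → V = 2.294 m/s; Re = 1.299e+05; f → 0.01735
  f = 0.01735 → V = 2.308 m/s; Re = 1.307e+05; f → 0.01733
Converged (Δf/f < 1%). With the final f = 0.01733: V = √(2·5.192e+05·0.01907/(0.01733·334.1·641.5)) = 2.309 m/s.

V ≈ 2.309 m/s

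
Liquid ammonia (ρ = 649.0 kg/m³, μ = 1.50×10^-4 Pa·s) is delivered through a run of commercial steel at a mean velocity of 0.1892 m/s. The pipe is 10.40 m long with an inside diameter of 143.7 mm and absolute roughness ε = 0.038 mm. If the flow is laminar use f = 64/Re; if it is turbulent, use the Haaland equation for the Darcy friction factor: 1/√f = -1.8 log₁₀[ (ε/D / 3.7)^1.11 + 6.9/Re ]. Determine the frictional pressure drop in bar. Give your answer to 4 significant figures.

ΔP ≈ 1.561×10^-4 bar

Reynolds number Re = ρVD/μ = 649 · 0.1892 · 0.1437 / 0.00015 = 1.176e+05.
Re > 4000 → turbulent. Relative roughness ε/D = 3.8e-05/0.1437 = 0.000264. Haaland: 1/√f = -1.8 log₁₀[(0.000264/3.7)^1.11 + 6.9/1.176e+05] = -1.8 log₁₀[2.5e-05 + 5.87e-05] = 7.339, so f = 0.01856.
Darcy-Weisbach: ΔP = f(L/D)(ρV²/2) = 0.01856·(10.4/0.1437)·(649·0.1892²/2) = 0.01856·72.37·11.62 = 15.61 Pa.
ΔP = 15.61 Pa = 1.561×10^-4 bar.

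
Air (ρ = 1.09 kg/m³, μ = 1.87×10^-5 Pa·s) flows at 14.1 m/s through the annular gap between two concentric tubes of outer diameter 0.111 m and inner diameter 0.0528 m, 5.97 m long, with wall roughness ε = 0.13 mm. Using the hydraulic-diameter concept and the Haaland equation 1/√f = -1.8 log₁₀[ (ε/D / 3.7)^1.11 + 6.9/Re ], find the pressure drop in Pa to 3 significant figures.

Hydraulic diameter D_h = 4A/P = D_o - D_i = 0.111 - 0.0528 = 0.0582 m.
Re = ρVD_h/μ = 1.09·14.1·0.0582/1.87e-05 = 4.783e+04.
ε/D_h = 0.00013/0.0582 = 0.00223; Haaland gives 1/√f = -1.8 log₁₀[0.000267+0.000144] = 6.094, so f = 0.02692.
ΔP = f(L/D_h)(ρV²/2) = 0.02692·5.97/0.0582·108.4 = 299.2 Pa.

ΔP ≈ 299 Pa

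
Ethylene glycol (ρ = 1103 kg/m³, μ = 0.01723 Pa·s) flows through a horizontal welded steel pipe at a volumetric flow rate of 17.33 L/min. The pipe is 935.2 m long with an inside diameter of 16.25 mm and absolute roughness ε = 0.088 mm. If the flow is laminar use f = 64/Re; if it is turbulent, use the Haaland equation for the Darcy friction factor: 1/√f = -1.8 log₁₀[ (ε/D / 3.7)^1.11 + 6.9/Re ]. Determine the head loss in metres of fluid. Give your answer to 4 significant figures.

h_f ≈ 251.3 m

Q = 17.33 L/min = 17.33/60000 = 0.0002888 m³/s.
Cross-sectional area A = πD²/4 = π(0.01625)²/4 = 0.0002074 m²; mean velocity V = Q/A = 0.0002888/0.0002074 = 1.393 m/s.
Reynolds number Re = ρVD/μ = 1103 · 1.393 · 0.01625 / 0.0172 = 1449.
Re < 2300 → laminar flow, so f = 64/Re = 64/1449 = 0.04418 (the turbulent correlation is not needed).
Darcy-Weisbach: ΔP = f(L/D)(ρV²/2) = 0.04418·(935.2/0.01625)·(1103·1.393²/2) = 0.04418·5.755e+04·1070 = 2.719e+06 Pa.
Head loss h_f = ΔP/(ρg) = 2.719e+06/(1103·9.81) = 251.3 m.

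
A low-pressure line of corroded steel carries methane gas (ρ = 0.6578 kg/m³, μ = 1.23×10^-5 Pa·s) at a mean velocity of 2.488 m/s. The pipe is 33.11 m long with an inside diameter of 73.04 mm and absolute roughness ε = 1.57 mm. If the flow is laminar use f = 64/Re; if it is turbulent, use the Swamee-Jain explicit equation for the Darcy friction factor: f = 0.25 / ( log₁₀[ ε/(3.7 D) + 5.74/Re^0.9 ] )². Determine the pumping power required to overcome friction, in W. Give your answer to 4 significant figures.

P ≈ 0.5265 W

Reynolds number Re = ρVD/μ = 0.6578 · 2.488 · 0.07304 / 1.23e-05 = 9719.
Re > 4000 → turbulent. Relative roughness ε/D = 0.00157/0.07304 = 0.0215. Swamee-Jain: f = 0.25/(log₁₀[0.0215/3.7 + 5.74/9719^0.9])² = 0.25/(log₁₀[0.00581 + 0.00148])² = 0.25/(-2.137)² = 0.05473.
Darcy-Weisbach: ΔP = f(L/D)(ρV²/2) = 0.05473·(33.11/0.07304)·(0.6578·2.488²/2) = 0.05473·453.3·2.036 = 50.51 Pa.
Q = V·A = 2.488·0.00419 = 0.01042 m³/s.
Pumping power P = QΔP = 0.01042·50.51 = 0.52652 W = 0.5265 W.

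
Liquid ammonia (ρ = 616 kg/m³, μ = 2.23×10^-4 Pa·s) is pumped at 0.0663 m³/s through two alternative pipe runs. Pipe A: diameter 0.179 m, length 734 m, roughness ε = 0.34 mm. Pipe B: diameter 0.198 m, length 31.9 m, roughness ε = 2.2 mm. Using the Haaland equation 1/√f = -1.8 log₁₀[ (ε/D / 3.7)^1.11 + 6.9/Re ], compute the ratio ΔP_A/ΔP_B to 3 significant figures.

Pipe A: V = Q/A = 0.0663/0.02516 = 2.635 m/s; Re = 1.303e+06; ε/D = 0.0019; Haaland → f = 0.02328; ΔP_A = f(L/D)(ρV²/2) = 2.041e+05 Pa.
Pipe B: V = Q/A = 0.0663/0.03079 = 2.153 m/s; Re = 1.178e+06; ε/D = 0.0111; Haaland → f = 0.03942; ΔP_B = f(L/D)(ρV²/2) = 9068 Pa.
ΔP_A/ΔP_B = 2.041e+05/9068 = 22.5.

ΔP_A/ΔP_B ≈ 22.5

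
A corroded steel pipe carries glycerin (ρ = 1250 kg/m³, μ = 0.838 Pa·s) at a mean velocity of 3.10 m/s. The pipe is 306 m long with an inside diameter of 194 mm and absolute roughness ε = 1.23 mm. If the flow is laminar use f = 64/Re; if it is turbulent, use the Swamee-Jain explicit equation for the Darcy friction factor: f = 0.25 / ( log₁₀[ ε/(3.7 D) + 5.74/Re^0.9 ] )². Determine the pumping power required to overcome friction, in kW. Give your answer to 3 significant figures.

Reynolds number Re = ρVD/μ = 1250 · 3.1 · 0.194 / 0.838 = 897.1.
Re < 2300 → laminar flow, so f = 64/Re = 64/897.1 = 0.07134 (the turbulent correlation is not needed).
Darcy-Weisbach: ΔP = f(L/D)(ρV²/2) = 0.07134·(306/0.194)·(1250·3.1²/2) = 0.07134·1577·6006 = 6.759e+05 Pa.
Q = V·A = 3.1·0.02956 = 0.09163 m³/s.
Pumping power P = QΔP = 0.09163·6.759e+05 = 61930 W = 61.9 kW.

P ≈ 61.9 kW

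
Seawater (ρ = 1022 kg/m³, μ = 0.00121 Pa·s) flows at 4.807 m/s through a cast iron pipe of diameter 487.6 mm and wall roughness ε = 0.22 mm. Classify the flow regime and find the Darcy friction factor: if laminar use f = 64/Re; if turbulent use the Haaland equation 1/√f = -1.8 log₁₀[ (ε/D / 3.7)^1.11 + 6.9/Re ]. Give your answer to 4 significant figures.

f ≈ 0.01660

Re = ρVD/μ = 1022·4.807·0.4876/0.00121 = 1.98e+06.
Re > 4000 → turbulent. ε/D = 0.00022/0.4876 = 0.000451; Haaland: 1/√f = -1.8 log₁₀[4.53e-05 + 3.49e-06] = 7.762, so f = 0.0166.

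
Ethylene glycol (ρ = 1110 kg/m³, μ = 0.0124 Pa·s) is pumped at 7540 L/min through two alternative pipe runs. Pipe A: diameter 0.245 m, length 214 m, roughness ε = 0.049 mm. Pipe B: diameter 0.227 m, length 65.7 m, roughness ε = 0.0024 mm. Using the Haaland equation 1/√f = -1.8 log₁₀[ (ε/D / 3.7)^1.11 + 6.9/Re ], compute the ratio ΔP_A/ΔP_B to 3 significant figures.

ΔP_A/ΔP_B ≈ 2.33

Pipe A: V = Q/A = 0.1257/0.04714 = 2.666 m/s; Re = 5.846e+04; ε/D = 0.0002; Haaland → f = 0.02066; ΔP_A = f(L/D)(ρV²/2) = 7.116e+04 Pa.
Pipe B: V = Q/A = 0.1257/0.04047 = 3.105 m/s; Re = 6.31e+04; ε/D = 1.06e-05; Haaland → f = 0.0197; ΔP_B = f(L/D)(ρV²/2) = 3.051e+04 Pa.
ΔP_A/ΔP_B = 7.116e+04/3.051e+04 = 2.33.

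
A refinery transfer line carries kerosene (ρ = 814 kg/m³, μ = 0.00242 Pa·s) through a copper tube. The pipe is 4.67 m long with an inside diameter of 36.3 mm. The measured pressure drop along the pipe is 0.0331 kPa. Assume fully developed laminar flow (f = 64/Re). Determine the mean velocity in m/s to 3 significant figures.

V ≈ 0.121 m/s

For laminar flow, f = 64/Re with Re = ρVD/μ, so Darcy-Weisbach reduces to ΔP = 32μLV/D². Solving for V: V = ΔP·D²/(32μL) = 33.1·(0.0363)²/(32·0.00242·4.67) = 0.1206 m/s.
Check: Re = ρVD/μ = 814·0.1206·0.0363/0.00242 = 1473 < 2300, so the laminar assumption holds.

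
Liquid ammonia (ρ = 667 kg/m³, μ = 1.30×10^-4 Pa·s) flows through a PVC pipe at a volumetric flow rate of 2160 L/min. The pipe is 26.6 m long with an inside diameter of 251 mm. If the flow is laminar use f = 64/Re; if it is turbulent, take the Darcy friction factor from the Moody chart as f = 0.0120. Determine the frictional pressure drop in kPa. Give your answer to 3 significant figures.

Q = 2160 L/min = 2160/60000 = 0.036 m³/s.
Cross-sectional area A = πD²/4 = π(0.251)²/4 = 0.04948 m²; mean velocity V = Q/A = 0.036/0.04948 = 0.7276 m/s.
Reynolds number Re = ρVD/μ = 667 · 0.7276 · 0.251 / 0.00013 = 9.37e+05.
Re > 4000 → turbulent; use the Moody-chart value f = 0.0120.
Darcy-Weisbach: ΔP = f(L/D)(ρV²/2) = 0.012·(26.6/0.251)·(667·0.7276²/2) = 0.012·106·176.5 = 224.5 Pa.
ΔP = 224.5 Pa = 0.224 kPa.

ΔP ≈ 0.224 kPa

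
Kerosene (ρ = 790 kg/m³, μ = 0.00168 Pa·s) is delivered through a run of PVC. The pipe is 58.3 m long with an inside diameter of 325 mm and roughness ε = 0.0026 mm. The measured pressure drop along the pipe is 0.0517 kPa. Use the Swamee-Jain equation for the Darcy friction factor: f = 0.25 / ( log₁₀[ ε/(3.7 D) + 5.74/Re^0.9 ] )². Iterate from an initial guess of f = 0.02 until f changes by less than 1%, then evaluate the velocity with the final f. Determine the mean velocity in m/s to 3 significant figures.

V ≈ 0.174 m/s

Rearranging Darcy-Weisbach: V = √(2·ΔP·D/(f·L·ρ)). With ε/D = 2.6e-06/0.325 = 8e-06, iterate starting from f = 0.02:
  f = 0.02 → V = √(2·51.7·0.325/(0.02·58.3·790)) = 0.191 m/s; Re = ρVD/μ = 2.919e+04; f → 0.02355
  f = 0.02355 → V = 0.176 m/s; Re = 2.69e+04; f → 0.02402
  f = 0.02402 → V = 0.1743 m/s; Re = 2.664e+04; f → 0.02407
Converged (Δf/f < 1%). With the final f = 0.02407: V = √(2·51.7·0.325/(0.02407·58.3·790)) = 0.1741 m/s.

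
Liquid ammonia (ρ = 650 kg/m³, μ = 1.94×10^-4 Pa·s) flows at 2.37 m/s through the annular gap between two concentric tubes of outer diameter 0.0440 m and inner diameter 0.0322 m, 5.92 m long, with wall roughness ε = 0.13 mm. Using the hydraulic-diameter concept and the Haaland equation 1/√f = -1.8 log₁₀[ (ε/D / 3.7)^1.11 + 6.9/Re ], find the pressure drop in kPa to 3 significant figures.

Hydraulic diameter D_h = 4A/P = D_o - D_i = 0.044 - 0.0322 = 0.0118 m.
Re = ρVD_h/μ = 650·2.37·0.0118/0.000194 = 9.37e+04.
ε/D_h = 0.00013/0.0118 = 0.011; Haaland gives 1/√f = -1.8 log₁₀[0.00157+7.36e-05] = 5.011, so f = 0.03982.
ΔP = f(L/D_h)(ρV²/2) = 0.03982·5.92/0.0118·1825 = 3.647e+04 Pa.
ΔP = 36.5 kPa.

ΔP ≈ 36.5 kPa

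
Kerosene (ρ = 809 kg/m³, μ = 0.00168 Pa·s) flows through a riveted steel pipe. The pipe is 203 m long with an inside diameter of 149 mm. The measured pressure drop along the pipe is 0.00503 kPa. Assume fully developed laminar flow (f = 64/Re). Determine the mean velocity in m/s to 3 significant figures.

For laminar flow, f = 64/Re with Re = ρVD/μ, so Darcy-Weisbach reduces to ΔP = 32μLV/D². Solving for V: V = ΔP·D²/(32μL) = 5.03·(0.149)²/(32·0.00168·203) = 0.01023 m/s.
Check: Re = ρVD/μ = 809·0.01023·0.149/0.00168 = 734.2 < 2300, so the laminar assumption holds.

V ≈ 0.0102 m/s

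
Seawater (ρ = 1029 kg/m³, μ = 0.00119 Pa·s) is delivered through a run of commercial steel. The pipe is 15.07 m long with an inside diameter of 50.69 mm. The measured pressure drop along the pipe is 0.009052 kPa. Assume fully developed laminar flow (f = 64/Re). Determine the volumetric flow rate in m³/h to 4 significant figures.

For laminar flow, f = 64/Re with Re = ρVD/μ, so Darcy-Weisbach reduces to ΔP = 32μLV/D². Solving for V: V = ΔP·D²/(32μL) = 9.052·(0.05069)²/(32·0.00119·15.07) = 0.04053 m/s.
Check: Re = ρVD/μ = 1029·0.04053·0.05069/0.00119 = 1777 < 2300, so the laminar assumption holds.
Q = V·A = 0.04053·(π/4·0.05069²) = 8.179e-05 m³/s = 0.2945 m³/h.

Q ≈ 0.2945 m³/h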